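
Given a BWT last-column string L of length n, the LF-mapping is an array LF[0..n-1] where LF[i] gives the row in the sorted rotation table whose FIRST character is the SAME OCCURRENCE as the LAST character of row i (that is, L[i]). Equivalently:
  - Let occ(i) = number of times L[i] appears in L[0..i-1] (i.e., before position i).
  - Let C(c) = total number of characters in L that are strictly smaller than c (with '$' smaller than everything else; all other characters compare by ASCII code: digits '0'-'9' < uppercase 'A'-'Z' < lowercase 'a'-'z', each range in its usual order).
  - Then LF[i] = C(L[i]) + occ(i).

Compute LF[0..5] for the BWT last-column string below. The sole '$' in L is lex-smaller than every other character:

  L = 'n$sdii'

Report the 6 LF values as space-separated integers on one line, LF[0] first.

Answer: 4 0 5 1 2 3

Derivation:
Char counts: '$':1, 'd':1, 'i':2, 'n':1, 's':1
C (first-col start): C('$')=0, C('d')=1, C('i')=2, C('n')=4, C('s')=5
L[0]='n': occ=0, LF[0]=C('n')+0=4+0=4
L[1]='$': occ=0, LF[1]=C('$')+0=0+0=0
L[2]='s': occ=0, LF[2]=C('s')+0=5+0=5
L[3]='d': occ=0, LF[3]=C('d')+0=1+0=1
L[4]='i': occ=0, LF[4]=C('i')+0=2+0=2
L[5]='i': occ=1, LF[5]=C('i')+1=2+1=3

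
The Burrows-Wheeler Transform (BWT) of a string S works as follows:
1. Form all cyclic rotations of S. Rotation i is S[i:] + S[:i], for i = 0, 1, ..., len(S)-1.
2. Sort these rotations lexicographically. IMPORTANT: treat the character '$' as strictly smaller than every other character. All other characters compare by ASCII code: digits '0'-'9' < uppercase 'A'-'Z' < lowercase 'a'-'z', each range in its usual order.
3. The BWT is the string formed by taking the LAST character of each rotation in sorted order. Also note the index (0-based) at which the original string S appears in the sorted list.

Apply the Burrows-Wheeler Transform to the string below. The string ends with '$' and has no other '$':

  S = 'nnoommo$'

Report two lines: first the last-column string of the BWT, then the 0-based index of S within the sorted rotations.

All 8 rotations (rotation i = S[i:]+S[:i]):
  rot[0] = nnoommo$
  rot[1] = noommo$n
  rot[2] = oommo$nn
  rot[3] = ommo$nno
  rot[4] = mmo$nnoo
  rot[5] = mo$nnoom
  rot[6] = o$nnoomm
  rot[7] = $nnoommo
Sorted (with $ < everything):
  sorted[0] = $nnoommo  (last char: 'o')
  sorted[1] = mmo$nnoo  (last char: 'o')
  sorted[2] = mo$nnoom  (last char: 'm')
  sorted[3] = nnoommo$  (last char: '$')
  sorted[4] = noommo$n  (last char: 'n')
  sorted[5] = o$nnoomm  (last char: 'm')
  sorted[6] = ommo$nno  (last char: 'o')
  sorted[7] = oommo$nn  (last char: 'n')
Last column: oom$nmon
Original string S is at sorted index 3

Answer: oom$nmon
3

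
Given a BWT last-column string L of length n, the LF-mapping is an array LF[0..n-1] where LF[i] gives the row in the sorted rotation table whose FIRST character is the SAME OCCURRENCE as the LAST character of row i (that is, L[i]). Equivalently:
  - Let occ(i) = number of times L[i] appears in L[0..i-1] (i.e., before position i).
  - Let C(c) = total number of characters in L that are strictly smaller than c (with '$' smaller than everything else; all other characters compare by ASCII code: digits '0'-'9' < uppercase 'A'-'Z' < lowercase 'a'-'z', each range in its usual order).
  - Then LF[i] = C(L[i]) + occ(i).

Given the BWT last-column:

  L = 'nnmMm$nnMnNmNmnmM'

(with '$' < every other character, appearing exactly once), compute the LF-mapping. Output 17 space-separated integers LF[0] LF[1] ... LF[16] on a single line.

Char counts: '$':1, 'M':3, 'N':2, 'm':5, 'n':6
C (first-col start): C('$')=0, C('M')=1, C('N')=4, C('m')=6, C('n')=11
L[0]='n': occ=0, LF[0]=C('n')+0=11+0=11
L[1]='n': occ=1, LF[1]=C('n')+1=11+1=12
L[2]='m': occ=0, LF[2]=C('m')+0=6+0=6
L[3]='M': occ=0, LF[3]=C('M')+0=1+0=1
L[4]='m': occ=1, LF[4]=C('m')+1=6+1=7
L[5]='$': occ=0, LF[5]=C('$')+0=0+0=0
L[6]='n': occ=2, LF[6]=C('n')+2=11+2=13
L[7]='n': occ=3, LF[7]=C('n')+3=11+3=14
L[8]='M': occ=1, LF[8]=C('M')+1=1+1=2
L[9]='n': occ=4, LF[9]=C('n')+4=11+4=15
L[10]='N': occ=0, LF[10]=C('N')+0=4+0=4
L[11]='m': occ=2, LF[11]=C('m')+2=6+2=8
L[12]='N': occ=1, LF[12]=C('N')+1=4+1=5
L[13]='m': occ=3, LF[13]=C('m')+3=6+3=9
L[14]='n': occ=5, LF[14]=C('n')+5=11+5=16
L[15]='m': occ=4, LF[15]=C('m')+4=6+4=10
L[16]='M': occ=2, LF[16]=C('M')+2=1+2=3

Answer: 11 12 6 1 7 0 13 14 2 15 4 8 5 9 16 10 3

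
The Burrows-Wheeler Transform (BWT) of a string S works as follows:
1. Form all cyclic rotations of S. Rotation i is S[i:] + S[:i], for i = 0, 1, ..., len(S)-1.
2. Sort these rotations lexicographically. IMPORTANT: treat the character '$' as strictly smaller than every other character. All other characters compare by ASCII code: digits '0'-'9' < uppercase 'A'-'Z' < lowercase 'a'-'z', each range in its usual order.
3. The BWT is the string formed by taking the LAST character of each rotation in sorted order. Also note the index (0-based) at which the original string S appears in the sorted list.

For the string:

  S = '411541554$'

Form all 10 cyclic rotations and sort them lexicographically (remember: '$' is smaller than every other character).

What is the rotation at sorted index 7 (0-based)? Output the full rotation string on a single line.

All 10 rotations (rotation i = S[i:]+S[:i]):
  rot[0] = 411541554$
  rot[1] = 11541554$4
  rot[2] = 1541554$41
  rot[3] = 541554$411
  rot[4] = 41554$4115
  rot[5] = 1554$41154
  rot[6] = 554$411541
  rot[7] = 54$4115415
  rot[8] = 4$41154155
  rot[9] = $411541554
Sorted (with $ < everything):
  sorted[0] = $411541554
  sorted[1] = 11541554$4
  sorted[2] = 1541554$41
  sorted[3] = 1554$41154
  sorted[4] = 4$41154155
  sorted[5] = 411541554$
  sorted[6] = 41554$4115
  sorted[7] = 54$4115415
  sorted[8] = 541554$411
  sorted[9] = 554$411541
sorted[7] = 54$4115415

Answer: 54$4115415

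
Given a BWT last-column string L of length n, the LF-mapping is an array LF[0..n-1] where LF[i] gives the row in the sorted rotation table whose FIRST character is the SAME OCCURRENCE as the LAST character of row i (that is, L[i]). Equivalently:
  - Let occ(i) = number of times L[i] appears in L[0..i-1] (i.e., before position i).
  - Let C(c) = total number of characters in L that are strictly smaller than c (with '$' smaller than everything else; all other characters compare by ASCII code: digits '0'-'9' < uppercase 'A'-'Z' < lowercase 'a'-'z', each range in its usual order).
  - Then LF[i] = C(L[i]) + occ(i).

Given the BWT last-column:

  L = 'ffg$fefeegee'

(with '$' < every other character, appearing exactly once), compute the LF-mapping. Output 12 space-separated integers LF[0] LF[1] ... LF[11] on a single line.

Char counts: '$':1, 'e':5, 'f':4, 'g':2
C (first-col start): C('$')=0, C('e')=1, C('f')=6, C('g')=10
L[0]='f': occ=0, LF[0]=C('f')+0=6+0=6
L[1]='f': occ=1, LF[1]=C('f')+1=6+1=7
L[2]='g': occ=0, LF[2]=C('g')+0=10+0=10
L[3]='$': occ=0, LF[3]=C('$')+0=0+0=0
L[4]='f': occ=2, LF[4]=C('f')+2=6+2=8
L[5]='e': occ=0, LF[5]=C('e')+0=1+0=1
L[6]='f': occ=3, LF[6]=C('f')+3=6+3=9
L[7]='e': occ=1, LF[7]=C('e')+1=1+1=2
L[8]='e': occ=2, LF[8]=C('e')+2=1+2=3
L[9]='g': occ=1, LF[9]=C('g')+1=10+1=11
L[10]='e': occ=3, LF[10]=C('e')+3=1+3=4
L[11]='e': occ=4, LF[11]=C('e')+4=1+4=5

Answer: 6 7 10 0 8 1 9 2 3 11 4 5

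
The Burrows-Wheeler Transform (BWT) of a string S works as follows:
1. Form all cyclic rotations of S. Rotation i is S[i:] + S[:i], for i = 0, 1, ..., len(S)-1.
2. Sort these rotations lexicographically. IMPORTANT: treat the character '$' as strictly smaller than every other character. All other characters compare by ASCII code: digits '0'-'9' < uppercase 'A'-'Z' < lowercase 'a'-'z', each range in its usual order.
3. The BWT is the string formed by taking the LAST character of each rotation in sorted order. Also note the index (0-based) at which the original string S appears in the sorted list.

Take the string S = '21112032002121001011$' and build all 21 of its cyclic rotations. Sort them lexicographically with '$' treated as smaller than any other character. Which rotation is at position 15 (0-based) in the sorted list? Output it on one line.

Answer: 2002121001011$2111203

Derivation:
All 21 rotations (rotation i = S[i:]+S[:i]):
  rot[0] = 21112032002121001011$
  rot[1] = 1112032002121001011$2
  rot[2] = 112032002121001011$21
  rot[3] = 12032002121001011$211
  rot[4] = 2032002121001011$2111
  rot[5] = 032002121001011$21112
  rot[6] = 32002121001011$211120
  rot[7] = 2002121001011$2111203
  rot[8] = 002121001011$21112032
  rot[9] = 02121001011$211120320
  rot[10] = 2121001011$2111203200
  rot[11] = 121001011$21112032002
  rot[12] = 21001011$211120320021
  rot[13] = 1001011$2111203200212
  rot[14] = 001011$21112032002121
  rot[15] = 01011$211120320021210
  rot[16] = 1011$2111203200212100
  rot[17] = 011$21112032002121001
  rot[18] = 11$211120320021210010
  rot[19] = 1$2111203200212100101
  rot[20] = $21112032002121001011
Sorted (with $ < everything):
  sorted[0] = $21112032002121001011
  sorted[1] = 001011$21112032002121
  sorted[2] = 002121001011$21112032
  sorted[3] = 01011$211120320021210
  sorted[4] = 011$21112032002121001
  sorted[5] = 02121001011$211120320
  sorted[6] = 032002121001011$21112
  sorted[7] = 1$2111203200212100101
  sorted[8] = 1001011$2111203200212
  sorted[9] = 1011$2111203200212100
  sorted[10] = 11$211120320021210010
  sorted[11] = 1112032002121001011$2
  sorted[12] = 112032002121001011$21
  sorted[13] = 12032002121001011$211
  sorted[14] = 121001011$21112032002
  sorted[15] = 2002121001011$2111203
  sorted[16] = 2032002121001011$2111
  sorted[17] = 21001011$211120320021
  sorted[18] = 21112032002121001011$
  sorted[19] = 2121001011$2111203200
  sorted[20] = 32002121001011$211120
sorted[15] = 2002121001011$2111203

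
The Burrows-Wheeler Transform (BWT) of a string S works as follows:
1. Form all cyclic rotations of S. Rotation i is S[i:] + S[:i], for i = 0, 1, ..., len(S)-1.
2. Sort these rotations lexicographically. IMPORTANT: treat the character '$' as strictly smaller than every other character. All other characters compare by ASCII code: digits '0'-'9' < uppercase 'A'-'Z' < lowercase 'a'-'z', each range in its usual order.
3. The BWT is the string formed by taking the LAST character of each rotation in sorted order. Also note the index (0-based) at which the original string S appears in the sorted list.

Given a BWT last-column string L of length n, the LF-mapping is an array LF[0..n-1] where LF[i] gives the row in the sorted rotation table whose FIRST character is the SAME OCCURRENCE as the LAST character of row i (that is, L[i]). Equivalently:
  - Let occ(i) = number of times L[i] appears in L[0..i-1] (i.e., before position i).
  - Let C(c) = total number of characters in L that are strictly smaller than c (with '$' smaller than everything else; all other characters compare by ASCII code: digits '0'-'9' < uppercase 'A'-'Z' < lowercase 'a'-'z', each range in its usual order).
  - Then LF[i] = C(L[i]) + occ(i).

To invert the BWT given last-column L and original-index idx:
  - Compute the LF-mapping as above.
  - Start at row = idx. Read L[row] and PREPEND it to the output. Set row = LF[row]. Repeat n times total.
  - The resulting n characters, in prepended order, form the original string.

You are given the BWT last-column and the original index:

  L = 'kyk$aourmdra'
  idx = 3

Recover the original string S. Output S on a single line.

Answer: drumrokayak$

Derivation:
LF mapping: 4 11 5 0 1 7 10 8 6 3 9 2
Walk LF starting at row 3, prepending L[row]:
  step 1: row=3, L[3]='$', prepend. Next row=LF[3]=0
  step 2: row=0, L[0]='k', prepend. Next row=LF[0]=4
  step 3: row=4, L[4]='a', prepend. Next row=LF[4]=1
  step 4: row=1, L[1]='y', prepend. Next row=LF[1]=11
  step 5: row=11, L[11]='a', prepend. Next row=LF[11]=2
  step 6: row=2, L[2]='k', prepend. Next row=LF[2]=5
  step 7: row=5, L[5]='o', prepend. Next row=LF[5]=7
  step 8: row=7, L[7]='r', prepend. Next row=LF[7]=8
  step 9: row=8, L[8]='m', prepend. Next row=LF[8]=6
  step 10: row=6, L[6]='u', prepend. Next row=LF[6]=10
  step 11: row=10, L[10]='r', prepend. Next row=LF[10]=9
  step 12: row=9, L[9]='d', prepend. Next row=LF[9]=3
Reversed output: drumrokayak$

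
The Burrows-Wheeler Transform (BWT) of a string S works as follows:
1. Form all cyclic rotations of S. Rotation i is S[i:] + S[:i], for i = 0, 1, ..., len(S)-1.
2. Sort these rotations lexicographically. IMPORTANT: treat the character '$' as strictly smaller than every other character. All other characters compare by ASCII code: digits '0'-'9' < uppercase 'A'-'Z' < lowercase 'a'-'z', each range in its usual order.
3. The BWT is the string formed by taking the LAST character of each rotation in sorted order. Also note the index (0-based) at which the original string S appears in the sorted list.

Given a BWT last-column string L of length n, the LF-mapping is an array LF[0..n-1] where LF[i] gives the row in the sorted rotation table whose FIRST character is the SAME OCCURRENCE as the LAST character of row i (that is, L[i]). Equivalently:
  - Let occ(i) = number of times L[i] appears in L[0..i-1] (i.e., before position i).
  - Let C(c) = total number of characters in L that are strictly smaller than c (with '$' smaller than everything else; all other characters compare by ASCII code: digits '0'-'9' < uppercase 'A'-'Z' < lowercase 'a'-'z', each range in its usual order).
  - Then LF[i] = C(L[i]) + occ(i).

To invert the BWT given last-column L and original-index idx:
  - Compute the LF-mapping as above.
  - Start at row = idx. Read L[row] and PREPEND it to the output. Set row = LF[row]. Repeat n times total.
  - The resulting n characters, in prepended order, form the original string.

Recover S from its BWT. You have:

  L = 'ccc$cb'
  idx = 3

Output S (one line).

Answer: cbccc$

Derivation:
LF mapping: 2 3 4 0 5 1
Walk LF starting at row 3, prepending L[row]:
  step 1: row=3, L[3]='$', prepend. Next row=LF[3]=0
  step 2: row=0, L[0]='c', prepend. Next row=LF[0]=2
  step 3: row=2, L[2]='c', prepend. Next row=LF[2]=4
  step 4: row=4, L[4]='c', prepend. Next row=LF[4]=5
  step 5: row=5, L[5]='b', prepend. Next row=LF[5]=1
  step 6: row=1, L[1]='c', prepend. Next row=LF[1]=3
Reversed output: cbccc$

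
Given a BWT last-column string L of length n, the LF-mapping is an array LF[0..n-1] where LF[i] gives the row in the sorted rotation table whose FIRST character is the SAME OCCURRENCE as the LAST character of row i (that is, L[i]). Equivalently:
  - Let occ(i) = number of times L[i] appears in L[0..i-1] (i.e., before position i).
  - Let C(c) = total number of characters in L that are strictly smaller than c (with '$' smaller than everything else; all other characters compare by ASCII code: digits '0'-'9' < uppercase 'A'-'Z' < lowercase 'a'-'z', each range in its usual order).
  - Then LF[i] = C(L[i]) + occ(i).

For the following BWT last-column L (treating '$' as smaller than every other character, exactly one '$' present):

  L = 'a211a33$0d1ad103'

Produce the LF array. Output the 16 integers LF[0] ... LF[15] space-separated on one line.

Answer: 11 7 3 4 12 8 9 0 1 14 5 13 15 6 2 10

Derivation:
Char counts: '$':1, '0':2, '1':4, '2':1, '3':3, 'a':3, 'd':2
C (first-col start): C('$')=0, C('0')=1, C('1')=3, C('2')=7, C('3')=8, C('a')=11, C('d')=14
L[0]='a': occ=0, LF[0]=C('a')+0=11+0=11
L[1]='2': occ=0, LF[1]=C('2')+0=7+0=7
L[2]='1': occ=0, LF[2]=C('1')+0=3+0=3
L[3]='1': occ=1, LF[3]=C('1')+1=3+1=4
L[4]='a': occ=1, LF[4]=C('a')+1=11+1=12
L[5]='3': occ=0, LF[5]=C('3')+0=8+0=8
L[6]='3': occ=1, LF[6]=C('3')+1=8+1=9
L[7]='$': occ=0, LF[7]=C('$')+0=0+0=0
L[8]='0': occ=0, LF[8]=C('0')+0=1+0=1
L[9]='d': occ=0, LF[9]=C('d')+0=14+0=14
L[10]='1': occ=2, LF[10]=C('1')+2=3+2=5
L[11]='a': occ=2, LF[11]=C('a')+2=11+2=13
L[12]='d': occ=1, LF[12]=C('d')+1=14+1=15
L[13]='1': occ=3, LF[13]=C('1')+3=3+3=6
L[14]='0': occ=1, LF[14]=C('0')+1=1+1=2
L[15]='3': occ=2, LF[15]=C('3')+2=8+2=10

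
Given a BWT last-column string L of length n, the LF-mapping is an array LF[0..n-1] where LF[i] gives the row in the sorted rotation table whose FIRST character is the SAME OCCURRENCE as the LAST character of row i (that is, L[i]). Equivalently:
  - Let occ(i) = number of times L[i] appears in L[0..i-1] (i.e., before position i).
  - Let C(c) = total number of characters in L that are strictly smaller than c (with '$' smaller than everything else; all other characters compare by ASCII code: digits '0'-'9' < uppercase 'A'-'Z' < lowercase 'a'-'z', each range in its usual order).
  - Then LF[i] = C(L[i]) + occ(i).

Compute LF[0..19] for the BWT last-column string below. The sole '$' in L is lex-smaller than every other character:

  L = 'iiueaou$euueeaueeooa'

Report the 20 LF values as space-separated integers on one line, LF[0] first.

Answer: 10 11 15 4 1 12 16 0 5 17 18 6 7 2 19 8 9 13 14 3

Derivation:
Char counts: '$':1, 'a':3, 'e':6, 'i':2, 'o':3, 'u':5
C (first-col start): C('$')=0, C('a')=1, C('e')=4, C('i')=10, C('o')=12, C('u')=15
L[0]='i': occ=0, LF[0]=C('i')+0=10+0=10
L[1]='i': occ=1, LF[1]=C('i')+1=10+1=11
L[2]='u': occ=0, LF[2]=C('u')+0=15+0=15
L[3]='e': occ=0, LF[3]=C('e')+0=4+0=4
L[4]='a': occ=0, LF[4]=C('a')+0=1+0=1
L[5]='o': occ=0, LF[5]=C('o')+0=12+0=12
L[6]='u': occ=1, LF[6]=C('u')+1=15+1=16
L[7]='$': occ=0, LF[7]=C('$')+0=0+0=0
L[8]='e': occ=1, LF[8]=C('e')+1=4+1=5
L[9]='u': occ=2, LF[9]=C('u')+2=15+2=17
L[10]='u': occ=3, LF[10]=C('u')+3=15+3=18
L[11]='e': occ=2, LF[11]=C('e')+2=4+2=6
L[12]='e': occ=3, LF[12]=C('e')+3=4+3=7
L[13]='a': occ=1, LF[13]=C('a')+1=1+1=2
L[14]='u': occ=4, LF[14]=C('u')+4=15+4=19
L[15]='e': occ=4, LF[15]=C('e')+4=4+4=8
L[16]='e': occ=5, LF[16]=C('e')+5=4+5=9
L[17]='o': occ=1, LF[17]=C('o')+1=12+1=13
L[18]='o': occ=2, LF[18]=C('o')+2=12+2=14
L[19]='a': occ=2, LF[19]=C('a')+2=1+2=3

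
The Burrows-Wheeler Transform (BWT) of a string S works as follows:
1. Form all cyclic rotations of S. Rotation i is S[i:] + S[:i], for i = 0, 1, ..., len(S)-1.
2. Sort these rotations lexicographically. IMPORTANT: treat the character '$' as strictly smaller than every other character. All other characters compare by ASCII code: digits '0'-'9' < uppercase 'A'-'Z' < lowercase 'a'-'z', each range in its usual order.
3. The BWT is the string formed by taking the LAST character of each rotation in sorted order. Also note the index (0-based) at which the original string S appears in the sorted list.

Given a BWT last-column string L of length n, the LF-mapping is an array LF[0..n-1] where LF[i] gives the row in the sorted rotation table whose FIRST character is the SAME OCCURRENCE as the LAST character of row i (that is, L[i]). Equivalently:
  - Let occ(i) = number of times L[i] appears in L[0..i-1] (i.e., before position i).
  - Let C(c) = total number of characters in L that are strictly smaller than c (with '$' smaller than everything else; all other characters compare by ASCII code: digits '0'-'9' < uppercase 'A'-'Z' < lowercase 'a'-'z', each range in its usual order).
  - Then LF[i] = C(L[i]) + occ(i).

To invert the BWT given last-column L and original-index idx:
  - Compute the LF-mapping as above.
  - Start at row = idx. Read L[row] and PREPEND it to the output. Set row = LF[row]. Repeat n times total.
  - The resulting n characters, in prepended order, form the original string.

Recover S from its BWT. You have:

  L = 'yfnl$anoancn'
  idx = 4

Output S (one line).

LF mapping: 11 4 6 5 0 1 7 10 2 8 3 9
Walk LF starting at row 4, prepending L[row]:
  step 1: row=4, L[4]='$', prepend. Next row=LF[4]=0
  step 2: row=0, L[0]='y', prepend. Next row=LF[0]=11
  step 3: row=11, L[11]='n', prepend. Next row=LF[11]=9
  step 4: row=9, L[9]='n', prepend. Next row=LF[9]=8
  step 5: row=8, L[8]='a', prepend. Next row=LF[8]=2
  step 6: row=2, L[2]='n', prepend. Next row=LF[2]=6
  step 7: row=6, L[6]='n', prepend. Next row=LF[6]=7
  step 8: row=7, L[7]='o', prepend. Next row=LF[7]=10
  step 9: row=10, L[10]='c', prepend. Next row=LF[10]=3
  step 10: row=3, L[3]='l', prepend. Next row=LF[3]=5
  step 11: row=5, L[5]='a', prepend. Next row=LF[5]=1
  step 12: row=1, L[1]='f', prepend. Next row=LF[1]=4
Reversed output: falconnanny$

Answer: falconnanny$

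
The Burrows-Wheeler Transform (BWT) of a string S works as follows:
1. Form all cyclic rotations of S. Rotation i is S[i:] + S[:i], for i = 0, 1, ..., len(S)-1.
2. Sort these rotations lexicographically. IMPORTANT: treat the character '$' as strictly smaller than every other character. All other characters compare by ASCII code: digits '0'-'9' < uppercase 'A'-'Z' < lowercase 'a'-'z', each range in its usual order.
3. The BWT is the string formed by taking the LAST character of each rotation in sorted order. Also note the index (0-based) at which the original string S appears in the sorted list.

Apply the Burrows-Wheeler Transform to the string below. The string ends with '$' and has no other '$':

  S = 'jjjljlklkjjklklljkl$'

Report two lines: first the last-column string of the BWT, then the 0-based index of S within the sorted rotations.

Answer: l$kjljjlljljlkljkjkk
1

Derivation:
All 20 rotations (rotation i = S[i:]+S[:i]):
  rot[0] = jjjljlklkjjklklljkl$
  rot[1] = jjljlklkjjklklljkl$j
  rot[2] = jljlklkjjklklljkl$jj
  rot[3] = ljlklkjjklklljkl$jjj
  rot[4] = jlklkjjklklljkl$jjjl
  rot[5] = lklkjjklklljkl$jjjlj
  rot[6] = klkjjklklljkl$jjjljl
  rot[7] = lkjjklklljkl$jjjljlk
  rot[8] = kjjklklljkl$jjjljlkl
  rot[9] = jjklklljkl$jjjljlklk
  rot[10] = jklklljkl$jjjljlklkj
  rot[11] = klklljkl$jjjljlklkjj
  rot[12] = lklljkl$jjjljlklkjjk
  rot[13] = klljkl$jjjljlklkjjkl
  rot[14] = lljkl$jjjljlklkjjklk
  rot[15] = ljkl$jjjljlklkjjklkl
  rot[16] = jkl$jjjljlklkjjklkll
  rot[17] = kl$jjjljlklkjjklkllj
  rot[18] = l$jjjljlklkjjklklljk
  rot[19] = $jjjljlklkjjklklljkl
Sorted (with $ < everything):
  sorted[0] = $jjjljlklkjjklklljkl  (last char: 'l')
  sorted[1] = jjjljlklkjjklklljkl$  (last char: '$')
  sorted[2] = jjklklljkl$jjjljlklk  (last char: 'k')
  sorted[3] = jjljlklkjjklklljkl$j  (last char: 'j')
  sorted[4] = jkl$jjjljlklkjjklkll  (last char: 'l')
  sorted[5] = jklklljkl$jjjljlklkj  (last char: 'j')
  sorted[6] = jljlklkjjklklljkl$jj  (last char: 'j')
  sorted[7] = jlklkjjklklljkl$jjjl  (last char: 'l')
  sorted[8] = kjjklklljkl$jjjljlkl  (last char: 'l')
  sorted[9] = kl$jjjljlklkjjklkllj  (last char: 'j')
  sorted[10] = klkjjklklljkl$jjjljl  (last char: 'l')
  sorted[11] = klklljkl$jjjljlklkjj  (last char: 'j')
  sorted[12] = klljkl$jjjljlklkjjkl  (last char: 'l')
  sorted[13] = l$jjjljlklkjjklklljk  (last char: 'k')
  sorted[14] = ljkl$jjjljlklkjjklkl  (last char: 'l')
  sorted[15] = ljlklkjjklklljkl$jjj  (last char: 'j')
  sorted[16] = lkjjklklljkl$jjjljlk  (last char: 'k')
  sorted[17] = lklkjjklklljkl$jjjlj  (last char: 'j')
  sorted[18] = lklljkl$jjjljlklkjjk  (last char: 'k')
  sorted[19] = lljkl$jjjljlklkjjklk  (last char: 'k')
Last column: l$kjljjlljljlkljkjkk
Original string S is at sorted index 1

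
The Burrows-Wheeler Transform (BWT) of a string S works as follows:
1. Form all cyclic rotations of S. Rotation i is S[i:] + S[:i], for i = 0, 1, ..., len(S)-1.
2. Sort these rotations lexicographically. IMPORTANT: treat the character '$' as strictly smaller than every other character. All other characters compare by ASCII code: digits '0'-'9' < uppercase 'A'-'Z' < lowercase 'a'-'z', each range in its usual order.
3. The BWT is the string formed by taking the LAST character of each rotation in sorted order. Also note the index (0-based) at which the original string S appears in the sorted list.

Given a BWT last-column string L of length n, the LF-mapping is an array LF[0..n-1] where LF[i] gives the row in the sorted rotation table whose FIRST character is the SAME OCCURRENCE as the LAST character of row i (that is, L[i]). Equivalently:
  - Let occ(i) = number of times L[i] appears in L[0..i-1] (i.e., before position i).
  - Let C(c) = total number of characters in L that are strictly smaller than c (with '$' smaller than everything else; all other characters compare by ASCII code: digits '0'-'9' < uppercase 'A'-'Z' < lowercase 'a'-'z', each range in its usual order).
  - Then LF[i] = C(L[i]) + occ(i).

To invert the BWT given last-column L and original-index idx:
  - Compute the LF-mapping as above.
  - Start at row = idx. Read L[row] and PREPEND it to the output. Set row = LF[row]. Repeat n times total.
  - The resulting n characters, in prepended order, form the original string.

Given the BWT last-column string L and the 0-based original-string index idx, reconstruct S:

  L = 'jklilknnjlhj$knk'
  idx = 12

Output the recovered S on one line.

Answer: lknnkjljknkhlij$

Derivation:
LF mapping: 3 6 10 2 11 7 13 14 4 12 1 5 0 8 15 9
Walk LF starting at row 12, prepending L[row]:
  step 1: row=12, L[12]='$', prepend. Next row=LF[12]=0
  step 2: row=0, L[0]='j', prepend. Next row=LF[0]=3
  step 3: row=3, L[3]='i', prepend. Next row=LF[3]=2
  step 4: row=2, L[2]='l', prepend. Next row=LF[2]=10
  step 5: row=10, L[10]='h', prepend. Next row=LF[10]=1
  step 6: row=1, L[1]='k', prepend. Next row=LF[1]=6
  step 7: row=6, L[6]='n', prepend. Next row=LF[6]=13
  step 8: row=13, L[13]='k', prepend. Next row=LF[13]=8
  step 9: row=8, L[8]='j', prepend. Next row=LF[8]=4
  step 10: row=4, L[4]='l', prepend. Next row=LF[4]=11
  step 11: row=11, L[11]='j', prepend. Next row=LF[11]=5
  step 12: row=5, L[5]='k', prepend. Next row=LF[5]=7
  step 13: row=7, L[7]='n', prepend. Next row=LF[7]=14
  step 14: row=14, L[14]='n', prepend. Next row=LF[14]=15
  step 15: row=15, L[15]='k', prepend. Next row=LF[15]=9
  step 16: row=9, L[9]='l', prepend. Next row=LF[9]=12
Reversed output: lknnkjljknkhlij$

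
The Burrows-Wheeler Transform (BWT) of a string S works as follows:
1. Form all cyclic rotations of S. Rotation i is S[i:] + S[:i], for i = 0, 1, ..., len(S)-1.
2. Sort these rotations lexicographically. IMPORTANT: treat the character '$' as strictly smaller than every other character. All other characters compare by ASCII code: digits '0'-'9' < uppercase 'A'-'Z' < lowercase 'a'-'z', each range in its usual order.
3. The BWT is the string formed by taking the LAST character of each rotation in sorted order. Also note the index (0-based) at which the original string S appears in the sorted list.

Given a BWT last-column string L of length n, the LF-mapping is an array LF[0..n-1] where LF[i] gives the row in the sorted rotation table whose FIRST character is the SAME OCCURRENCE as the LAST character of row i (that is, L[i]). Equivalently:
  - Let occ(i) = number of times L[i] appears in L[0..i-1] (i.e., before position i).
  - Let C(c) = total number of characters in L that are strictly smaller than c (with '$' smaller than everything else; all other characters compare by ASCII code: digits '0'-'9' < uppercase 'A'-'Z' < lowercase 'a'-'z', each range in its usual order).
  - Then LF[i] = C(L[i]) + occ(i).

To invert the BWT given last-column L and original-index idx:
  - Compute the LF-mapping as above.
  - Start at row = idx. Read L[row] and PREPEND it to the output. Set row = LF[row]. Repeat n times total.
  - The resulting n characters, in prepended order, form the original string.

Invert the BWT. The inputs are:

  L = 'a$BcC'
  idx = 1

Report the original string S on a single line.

LF mapping: 3 0 1 4 2
Walk LF starting at row 1, prepending L[row]:
  step 1: row=1, L[1]='$', prepend. Next row=LF[1]=0
  step 2: row=0, L[0]='a', prepend. Next row=LF[0]=3
  step 3: row=3, L[3]='c', prepend. Next row=LF[3]=4
  step 4: row=4, L[4]='C', prepend. Next row=LF[4]=2
  step 5: row=2, L[2]='B', prepend. Next row=LF[2]=1
Reversed output: BCca$

Answer: BCca$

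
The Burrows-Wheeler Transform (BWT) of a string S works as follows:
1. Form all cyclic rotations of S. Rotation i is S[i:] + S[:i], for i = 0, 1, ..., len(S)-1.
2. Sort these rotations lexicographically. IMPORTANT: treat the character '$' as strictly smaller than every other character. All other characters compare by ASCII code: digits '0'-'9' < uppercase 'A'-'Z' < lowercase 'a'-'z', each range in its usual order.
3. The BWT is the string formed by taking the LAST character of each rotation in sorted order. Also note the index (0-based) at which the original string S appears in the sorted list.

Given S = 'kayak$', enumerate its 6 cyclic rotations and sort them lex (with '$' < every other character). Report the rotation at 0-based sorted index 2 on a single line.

All 6 rotations (rotation i = S[i:]+S[:i]):
  rot[0] = kayak$
  rot[1] = ayak$k
  rot[2] = yak$ka
  rot[3] = ak$kay
  rot[4] = k$kaya
  rot[5] = $kayak
Sorted (with $ < everything):
  sorted[0] = $kayak
  sorted[1] = ak$kay
  sorted[2] = ayak$k
  sorted[3] = k$kaya
  sorted[4] = kayak$
  sorted[5] = yak$ka
sorted[2] = ayak$k

Answer: ayak$k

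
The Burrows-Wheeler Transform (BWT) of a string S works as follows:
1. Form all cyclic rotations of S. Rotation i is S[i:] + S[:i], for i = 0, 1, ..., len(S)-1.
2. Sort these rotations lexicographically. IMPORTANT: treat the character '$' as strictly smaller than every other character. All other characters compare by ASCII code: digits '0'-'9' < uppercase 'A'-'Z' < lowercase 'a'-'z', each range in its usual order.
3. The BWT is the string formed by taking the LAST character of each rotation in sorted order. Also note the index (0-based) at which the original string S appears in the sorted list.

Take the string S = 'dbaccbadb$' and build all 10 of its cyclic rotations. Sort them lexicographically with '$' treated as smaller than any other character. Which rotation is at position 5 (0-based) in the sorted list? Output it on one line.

Answer: badb$dbacc

Derivation:
All 10 rotations (rotation i = S[i:]+S[:i]):
  rot[0] = dbaccbadb$
  rot[1] = baccbadb$d
  rot[2] = accbadb$db
  rot[3] = ccbadb$dba
  rot[4] = cbadb$dbac
  rot[5] = badb$dbacc
  rot[6] = adb$dbaccb
  rot[7] = db$dbaccba
  rot[8] = b$dbaccbad
  rot[9] = $dbaccbadb
Sorted (with $ < everything):
  sorted[0] = $dbaccbadb
  sorted[1] = accbadb$db
  sorted[2] = adb$dbaccb
  sorted[3] = b$dbaccbad
  sorted[4] = baccbadb$d
  sorted[5] = badb$dbacc
  sorted[6] = cbadb$dbac
  sorted[7] = ccbadb$dba
  sorted[8] = db$dbaccba
  sorted[9] = dbaccbadb$
sorted[5] = badb$dbacc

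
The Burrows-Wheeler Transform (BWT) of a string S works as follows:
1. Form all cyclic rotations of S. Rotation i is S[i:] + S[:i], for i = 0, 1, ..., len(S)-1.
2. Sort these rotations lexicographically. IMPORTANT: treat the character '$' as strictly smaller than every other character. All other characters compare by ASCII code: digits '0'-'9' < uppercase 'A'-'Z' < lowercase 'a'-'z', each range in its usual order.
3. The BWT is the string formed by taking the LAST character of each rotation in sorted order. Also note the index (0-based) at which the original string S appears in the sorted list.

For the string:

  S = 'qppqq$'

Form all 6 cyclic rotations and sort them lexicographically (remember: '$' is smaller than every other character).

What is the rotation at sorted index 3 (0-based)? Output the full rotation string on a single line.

Answer: q$qppq

Derivation:
All 6 rotations (rotation i = S[i:]+S[:i]):
  rot[0] = qppqq$
  rot[1] = ppqq$q
  rot[2] = pqq$qp
  rot[3] = qq$qpp
  rot[4] = q$qppq
  rot[5] = $qppqq
Sorted (with $ < everything):
  sorted[0] = $qppqq
  sorted[1] = ppqq$q
  sorted[2] = pqq$qp
  sorted[3] = q$qppq
  sorted[4] = qppqq$
  sorted[5] = qq$qpp
sorted[3] = q$qppq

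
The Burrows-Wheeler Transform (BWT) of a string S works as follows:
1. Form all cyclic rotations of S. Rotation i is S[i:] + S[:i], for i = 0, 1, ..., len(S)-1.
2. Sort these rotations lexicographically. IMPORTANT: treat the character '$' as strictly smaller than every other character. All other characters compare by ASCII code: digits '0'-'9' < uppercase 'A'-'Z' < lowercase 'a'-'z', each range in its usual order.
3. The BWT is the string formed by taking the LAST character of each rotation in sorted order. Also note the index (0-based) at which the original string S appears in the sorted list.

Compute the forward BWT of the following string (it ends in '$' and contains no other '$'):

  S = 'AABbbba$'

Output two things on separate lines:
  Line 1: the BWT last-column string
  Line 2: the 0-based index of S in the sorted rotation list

Answer: a$AAbbbB
1

Derivation:
All 8 rotations (rotation i = S[i:]+S[:i]):
  rot[0] = AABbbba$
  rot[1] = ABbbba$A
  rot[2] = Bbbba$AA
  rot[3] = bbba$AAB
  rot[4] = bba$AABb
  rot[5] = ba$AABbb
  rot[6] = a$AABbbb
  rot[7] = $AABbbba
Sorted (with $ < everything):
  sorted[0] = $AABbbba  (last char: 'a')
  sorted[1] = AABbbba$  (last char: '$')
  sorted[2] = ABbbba$A  (last char: 'A')
  sorted[3] = Bbbba$AA  (last char: 'A')
  sorted[4] = a$AABbbb  (last char: 'b')
  sorted[5] = ba$AABbb  (last char: 'b')
  sorted[6] = bba$AABb  (last char: 'b')
  sorted[7] = bbba$AAB  (last char: 'B')
Last column: a$AAbbbB
Original string S is at sorted index 1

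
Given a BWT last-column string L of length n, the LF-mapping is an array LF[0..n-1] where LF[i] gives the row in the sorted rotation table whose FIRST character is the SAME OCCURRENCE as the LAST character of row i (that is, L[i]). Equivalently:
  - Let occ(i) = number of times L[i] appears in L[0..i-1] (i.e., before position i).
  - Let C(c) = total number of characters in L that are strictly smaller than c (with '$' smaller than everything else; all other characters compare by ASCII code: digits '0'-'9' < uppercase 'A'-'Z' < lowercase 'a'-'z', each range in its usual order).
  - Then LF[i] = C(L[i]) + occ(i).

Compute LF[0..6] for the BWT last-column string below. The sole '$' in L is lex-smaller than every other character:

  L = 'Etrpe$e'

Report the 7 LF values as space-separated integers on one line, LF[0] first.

Answer: 1 6 5 4 2 0 3

Derivation:
Char counts: '$':1, 'E':1, 'e':2, 'p':1, 'r':1, 't':1
C (first-col start): C('$')=0, C('E')=1, C('e')=2, C('p')=4, C('r')=5, C('t')=6
L[0]='E': occ=0, LF[0]=C('E')+0=1+0=1
L[1]='t': occ=0, LF[1]=C('t')+0=6+0=6
L[2]='r': occ=0, LF[2]=C('r')+0=5+0=5
L[3]='p': occ=0, LF[3]=C('p')+0=4+0=4
L[4]='e': occ=0, LF[4]=C('e')+0=2+0=2
L[5]='$': occ=0, LF[5]=C('$')+0=0+0=0
L[6]='e': occ=1, LF[6]=C('e')+1=2+1=3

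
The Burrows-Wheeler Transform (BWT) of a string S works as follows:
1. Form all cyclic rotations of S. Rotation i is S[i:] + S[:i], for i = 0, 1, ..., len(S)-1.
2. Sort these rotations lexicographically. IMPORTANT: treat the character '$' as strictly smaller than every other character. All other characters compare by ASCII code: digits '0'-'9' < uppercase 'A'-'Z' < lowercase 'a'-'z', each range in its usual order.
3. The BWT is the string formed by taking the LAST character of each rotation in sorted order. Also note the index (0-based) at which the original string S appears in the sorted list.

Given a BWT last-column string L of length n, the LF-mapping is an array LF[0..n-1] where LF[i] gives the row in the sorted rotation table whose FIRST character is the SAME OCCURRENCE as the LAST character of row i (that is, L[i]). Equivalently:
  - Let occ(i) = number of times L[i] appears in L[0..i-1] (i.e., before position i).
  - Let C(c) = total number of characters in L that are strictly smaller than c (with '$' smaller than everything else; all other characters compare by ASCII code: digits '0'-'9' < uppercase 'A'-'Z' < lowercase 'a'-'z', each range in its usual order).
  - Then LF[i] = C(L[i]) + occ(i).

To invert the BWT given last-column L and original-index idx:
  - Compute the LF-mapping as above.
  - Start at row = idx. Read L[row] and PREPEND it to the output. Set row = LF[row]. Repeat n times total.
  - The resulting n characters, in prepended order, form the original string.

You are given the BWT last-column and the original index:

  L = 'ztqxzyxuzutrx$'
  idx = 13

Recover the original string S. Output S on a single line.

LF mapping: 11 3 1 7 12 10 8 5 13 6 4 2 9 0
Walk LF starting at row 13, prepending L[row]:
  step 1: row=13, L[13]='$', prepend. Next row=LF[13]=0
  step 2: row=0, L[0]='z', prepend. Next row=LF[0]=11
  step 3: row=11, L[11]='r', prepend. Next row=LF[11]=2
  step 4: row=2, L[2]='q', prepend. Next row=LF[2]=1
  step 5: row=1, L[1]='t', prepend. Next row=LF[1]=3
  step 6: row=3, L[3]='x', prepend. Next row=LF[3]=7
  step 7: row=7, L[7]='u', prepend. Next row=LF[7]=5
  step 8: row=5, L[5]='y', prepend. Next row=LF[5]=10
  step 9: row=10, L[10]='t', prepend. Next row=LF[10]=4
  step 10: row=4, L[4]='z', prepend. Next row=LF[4]=12
  step 11: row=12, L[12]='x', prepend. Next row=LF[12]=9
  step 12: row=9, L[9]='u', prepend. Next row=LF[9]=6
  step 13: row=6, L[6]='x', prepend. Next row=LF[6]=8
  step 14: row=8, L[8]='z', prepend. Next row=LF[8]=13
Reversed output: zxuxztyuxtqrz$

Answer: zxuxztyuxtqrz$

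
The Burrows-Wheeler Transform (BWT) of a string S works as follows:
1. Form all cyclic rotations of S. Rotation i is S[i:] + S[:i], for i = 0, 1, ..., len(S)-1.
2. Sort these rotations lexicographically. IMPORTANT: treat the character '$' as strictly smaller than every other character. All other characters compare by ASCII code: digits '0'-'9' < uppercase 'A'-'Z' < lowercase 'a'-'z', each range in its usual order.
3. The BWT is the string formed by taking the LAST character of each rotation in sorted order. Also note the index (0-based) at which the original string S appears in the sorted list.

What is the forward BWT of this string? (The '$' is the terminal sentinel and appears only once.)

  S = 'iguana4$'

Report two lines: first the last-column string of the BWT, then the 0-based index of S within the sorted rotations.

All 8 rotations (rotation i = S[i:]+S[:i]):
  rot[0] = iguana4$
  rot[1] = guana4$i
  rot[2] = uana4$ig
  rot[3] = ana4$igu
  rot[4] = na4$igua
  rot[5] = a4$iguan
  rot[6] = 4$iguana
  rot[7] = $iguana4
Sorted (with $ < everything):
  sorted[0] = $iguana4  (last char: '4')
  sorted[1] = 4$iguana  (last char: 'a')
  sorted[2] = a4$iguan  (last char: 'n')
  sorted[3] = ana4$igu  (last char: 'u')
  sorted[4] = guana4$i  (last char: 'i')
  sorted[5] = iguana4$  (last char: '$')
  sorted[6] = na4$igua  (last char: 'a')
  sorted[7] = uana4$ig  (last char: 'g')
Last column: 4anui$ag
Original string S is at sorted index 5

Answer: 4anui$ag
5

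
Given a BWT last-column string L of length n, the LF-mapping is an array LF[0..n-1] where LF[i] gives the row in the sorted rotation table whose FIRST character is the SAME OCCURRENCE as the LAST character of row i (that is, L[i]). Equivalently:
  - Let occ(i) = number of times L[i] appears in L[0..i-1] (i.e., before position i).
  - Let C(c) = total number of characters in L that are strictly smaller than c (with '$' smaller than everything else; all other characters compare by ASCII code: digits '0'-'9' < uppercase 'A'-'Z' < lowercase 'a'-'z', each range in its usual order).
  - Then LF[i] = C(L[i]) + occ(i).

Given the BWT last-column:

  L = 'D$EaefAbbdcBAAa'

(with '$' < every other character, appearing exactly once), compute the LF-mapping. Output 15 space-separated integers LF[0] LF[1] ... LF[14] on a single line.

Char counts: '$':1, 'A':3, 'B':1, 'D':1, 'E':1, 'a':2, 'b':2, 'c':1, 'd':1, 'e':1, 'f':1
C (first-col start): C('$')=0, C('A')=1, C('B')=4, C('D')=5, C('E')=6, C('a')=7, C('b')=9, C('c')=11, C('d')=12, C('e')=13, C('f')=14
L[0]='D': occ=0, LF[0]=C('D')+0=5+0=5
L[1]='$': occ=0, LF[1]=C('$')+0=0+0=0
L[2]='E': occ=0, LF[2]=C('E')+0=6+0=6
L[3]='a': occ=0, LF[3]=C('a')+0=7+0=7
L[4]='e': occ=0, LF[4]=C('e')+0=13+0=13
L[5]='f': occ=0, LF[5]=C('f')+0=14+0=14
L[6]='A': occ=0, LF[6]=C('A')+0=1+0=1
L[7]='b': occ=0, LF[7]=C('b')+0=9+0=9
L[8]='b': occ=1, LF[8]=C('b')+1=9+1=10
L[9]='d': occ=0, LF[9]=C('d')+0=12+0=12
L[10]='c': occ=0, LF[10]=C('c')+0=11+0=11
L[11]='B': occ=0, LF[11]=C('B')+0=4+0=4
L[12]='A': occ=1, LF[12]=C('A')+1=1+1=2
L[13]='A': occ=2, LF[13]=C('A')+2=1+2=3
L[14]='a': occ=1, LF[14]=C('a')+1=7+1=8

Answer: 5 0 6 7 13 14 1 9 10 12 11 4 2 3 8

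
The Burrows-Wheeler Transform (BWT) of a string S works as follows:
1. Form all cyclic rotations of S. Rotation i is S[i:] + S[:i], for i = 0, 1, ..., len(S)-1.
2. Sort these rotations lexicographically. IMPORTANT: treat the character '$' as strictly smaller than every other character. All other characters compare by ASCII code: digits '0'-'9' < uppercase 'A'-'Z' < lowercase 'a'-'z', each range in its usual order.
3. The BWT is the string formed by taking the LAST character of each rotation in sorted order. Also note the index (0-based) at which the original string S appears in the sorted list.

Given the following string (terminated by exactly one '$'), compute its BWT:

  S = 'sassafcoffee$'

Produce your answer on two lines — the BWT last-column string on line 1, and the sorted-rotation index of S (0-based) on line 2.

Answer: essfefafocs$a
11

Derivation:
All 13 rotations (rotation i = S[i:]+S[:i]):
  rot[0] = sassafcoffee$
  rot[1] = assafcoffee$s
  rot[2] = ssafcoffee$sa
  rot[3] = safcoffee$sas
  rot[4] = afcoffee$sass
  rot[5] = fcoffee$sassa
  rot[6] = coffee$sassaf
  rot[7] = offee$sassafc
  rot[8] = ffee$sassafco
  rot[9] = fee$sassafcof
  rot[10] = ee$sassafcoff
  rot[11] = e$sassafcoffe
  rot[12] = $sassafcoffee
Sorted (with $ < everything):
  sorted[0] = $sassafcoffee  (last char: 'e')
  sorted[1] = afcoffee$sass  (last char: 's')
  sorted[2] = assafcoffee$s  (last char: 's')
  sorted[3] = coffee$sassaf  (last char: 'f')
  sorted[4] = e$sassafcoffe  (last char: 'e')
  sorted[5] = ee$sassafcoff  (last char: 'f')
  sorted[6] = fcoffee$sassa  (last char: 'a')
  sorted[7] = fee$sassafcof  (last char: 'f')
  sorted[8] = ffee$sassafco  (last char: 'o')
  sorted[9] = offee$sassafc  (last char: 'c')
  sorted[10] = safcoffee$sas  (last char: 's')
  sorted[11] = sassafcoffee$  (last char: '$')
  sorted[12] = ssafcoffee$sa  (last char: 'a')
Last column: essfefafocs$a
Original string S is at sorted index 11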